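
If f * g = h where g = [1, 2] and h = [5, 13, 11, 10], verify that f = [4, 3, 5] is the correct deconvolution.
Forward-compute [4, 3, 5] * [1, 2]: h[0] = 4×1 = 4; h[1] = 4×2 + 3×1 = 11; h[2] = 3×2 + 5×1 = 11; h[3] = 5×2 = 10 → [4, 11, 11, 10]. Does not match given h = [5, 13, 11, 10].

Not verified. [4, 3, 5] * [1, 2] = [4, 11, 11, 10], which differs from [5, 13, 11, 10] at index 0.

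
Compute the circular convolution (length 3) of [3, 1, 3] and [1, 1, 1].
Use y[k] = Σ_j x[j]·h[(k-j) mod 3]. y[0] = 3×1 + 1×1 + 3×1 = 7; y[1] = 3×1 + 1×1 + 3×1 = 7; y[2] = 3×1 + 1×1 + 3×1 = 7. Result: [7, 7, 7]

[7, 7, 7]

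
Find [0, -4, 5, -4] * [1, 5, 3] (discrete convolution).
y[0] = 0×1 = 0; y[1] = 0×5 + -4×1 = -4; y[2] = 0×3 + -4×5 + 5×1 = -15; y[3] = -4×3 + 5×5 + -4×1 = 9; y[4] = 5×3 + -4×5 = -5; y[5] = -4×3 = -12

[0, -4, -15, 9, -5, -12]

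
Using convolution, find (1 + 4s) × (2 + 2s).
Ascending coefficients: a = [1, 4], b = [2, 2]. c[0] = 1×2 = 2; c[1] = 1×2 + 4×2 = 10; c[2] = 4×2 = 8. Result coefficients: [2, 10, 8] → 2 + 10s + 8s^2

2 + 10s + 8s^2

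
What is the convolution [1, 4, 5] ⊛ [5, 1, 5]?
y[0] = 1×5 = 5; y[1] = 1×1 + 4×5 = 21; y[2] = 1×5 + 4×1 + 5×5 = 34; y[3] = 4×5 + 5×1 = 25; y[4] = 5×5 = 25

[5, 21, 34, 25, 25]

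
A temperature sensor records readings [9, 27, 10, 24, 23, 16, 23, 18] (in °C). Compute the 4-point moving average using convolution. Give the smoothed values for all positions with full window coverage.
4-point moving average kernel = [1, 1, 1, 1]. Apply in 'valid' mode (full window coverage): avg[0] = (9 + 27 + 10 + 24) / 4 = 17.5; avg[1] = (27 + 10 + 24 + 23) / 4 = 21.0; avg[2] = (10 + 24 + 23 + 16) / 4 = 18.25; avg[3] = (24 + 23 + 16 + 23) / 4 = 21.5; avg[4] = (23 + 16 + 23 + 18) / 4 = 20.0. Smoothed values: [17.5, 21.0, 18.25, 21.5, 20.0]

[17.5, 21.0, 18.25, 21.5, 20.0]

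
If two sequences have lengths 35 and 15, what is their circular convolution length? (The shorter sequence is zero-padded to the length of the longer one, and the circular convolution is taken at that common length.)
Circular convolution (zero-padding the shorter input) has length max(m, n) = max(35, 15) = 35

35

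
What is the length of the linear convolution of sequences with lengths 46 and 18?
Linear/full convolution length: m + n - 1 = 46 + 18 - 1 = 63

63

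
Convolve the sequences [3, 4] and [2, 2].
y[0] = 3×2 = 6; y[1] = 3×2 + 4×2 = 14; y[2] = 4×2 = 8

[6, 14, 8]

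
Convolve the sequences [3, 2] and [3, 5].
y[0] = 3×3 = 9; y[1] = 3×5 + 2×3 = 21; y[2] = 2×5 = 10

[9, 21, 10]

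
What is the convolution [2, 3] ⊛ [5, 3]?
y[0] = 2×5 = 10; y[1] = 2×3 + 3×5 = 21; y[2] = 3×3 = 9

[10, 21, 9]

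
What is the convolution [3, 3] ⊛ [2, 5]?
y[0] = 3×2 = 6; y[1] = 3×5 + 3×2 = 21; y[2] = 3×5 = 15

[6, 21, 15]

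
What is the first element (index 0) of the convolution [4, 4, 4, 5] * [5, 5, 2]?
Use y[k] = Σ_i a[i]·b[k-i] at k=0. y[0] = 4×5 = 20

20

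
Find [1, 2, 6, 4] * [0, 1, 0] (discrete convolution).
y[0] = 1×0 = 0; y[1] = 1×1 + 2×0 = 1; y[2] = 1×0 + 2×1 + 6×0 = 2; y[3] = 2×0 + 6×1 + 4×0 = 6; y[4] = 6×0 + 4×1 = 4; y[5] = 4×0 = 0

[0, 1, 2, 6, 4, 0]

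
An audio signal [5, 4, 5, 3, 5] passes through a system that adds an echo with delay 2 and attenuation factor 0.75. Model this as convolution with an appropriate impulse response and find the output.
Direct-path + delayed-attenuated-path model → impulse response h = [1, 0, 0.75] (1 at lag 0, 0.75 at lag 2). Output y[n] = x[n] + 0.75·x[n - 2] (with x[n] = 0 outside 0..4): y[0] = 5 + 0.75×0 = 5; y[1] = 4 + 0.75×0 = 4; y[2] = 5 + 0.75×5 = 8.75; y[3] = 3 + 0.75×4 = 6.0; y[4] = 5 + 0.75×5 = 8.75; y[5] = 0 + 0.75×3 = 2.25; y[6] = 0 + 0.75×5 = 3.75. So y = [5, 4, 8.75, 6.0, 8.75, 2.25, 3.75]

[5, 4, 8.75, 6.0, 8.75, 2.25, 3.75]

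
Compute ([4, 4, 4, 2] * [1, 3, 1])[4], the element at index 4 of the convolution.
Use y[k] = Σ_i a[i]·b[k-i] at k=4. y[4] = 4×1 + 2×3 = 10

10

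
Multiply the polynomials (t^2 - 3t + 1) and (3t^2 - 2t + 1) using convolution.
Ascending coefficients: a = [1, -3, 1], b = [1, -2, 3]. c[0] = 1×1 = 1; c[1] = 1×-2 + -3×1 = -5; c[2] = 1×3 + -3×-2 + 1×1 = 10; c[3] = -3×3 + 1×-2 = -11; c[4] = 1×3 = 3. Result coefficients: [1, -5, 10, -11, 3] → 3t^4 - 11t^3 + 10t^2 - 5t + 1

3t^4 - 11t^3 + 10t^2 - 5t + 1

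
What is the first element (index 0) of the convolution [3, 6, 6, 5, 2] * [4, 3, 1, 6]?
Use y[k] = Σ_i a[i]·b[k-i] at k=0. y[0] = 3×4 = 12

12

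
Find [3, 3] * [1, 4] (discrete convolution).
y[0] = 3×1 = 3; y[1] = 3×4 + 3×1 = 15; y[2] = 3×4 = 12

[3, 15, 12]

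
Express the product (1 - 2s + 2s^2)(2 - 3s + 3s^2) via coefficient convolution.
Ascending coefficients: a = [1, -2, 2], b = [2, -3, 3]. c[0] = 1×2 = 2; c[1] = 1×-3 + -2×2 = -7; c[2] = 1×3 + -2×-3 + 2×2 = 13; c[3] = -2×3 + 2×-3 = -12; c[4] = 2×3 = 6. Result coefficients: [2, -7, 13, -12, 6] → 2 - 7s + 13s^2 - 12s^3 + 6s^4

2 - 7s + 13s^2 - 12s^3 + 6s^4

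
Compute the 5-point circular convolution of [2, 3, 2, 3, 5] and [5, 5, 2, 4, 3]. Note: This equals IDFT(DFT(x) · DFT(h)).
Either evaluate y[k] = Σ_j x[j]·h[(k-j) mod 5] directly, or use IDFT(DFT(x) · DFT(h)). y[0] = 2×5 + 3×3 + 2×4 + 3×2 + 5×5 = 58; y[1] = 2×5 + 3×5 + 2×3 + 3×4 + 5×2 = 53; y[2] = 2×2 + 3×5 + 2×5 + 3×3 + 5×4 = 58; y[3] = 2×4 + 3×2 + 2×5 + 3×5 + 5×3 = 54; y[4] = 2×3 + 3×4 + 2×2 + 3×5 + 5×5 = 62. Result: [58, 53, 58, 54, 62]

[58, 53, 58, 54, 62]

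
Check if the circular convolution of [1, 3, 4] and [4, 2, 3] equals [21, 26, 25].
Recompute circular convolution of [1, 3, 4] and [4, 2, 3]: y[0] = 1×4 + 3×3 + 4×2 = 21; y[1] = 1×2 + 3×4 + 4×3 = 26; y[2] = 1×3 + 3×2 + 4×4 = 25 → [21, 26, 25]. Given [21, 26, 25] matches, so answer: Yes

Yes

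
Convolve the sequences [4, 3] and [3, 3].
y[0] = 4×3 = 12; y[1] = 4×3 + 3×3 = 21; y[2] = 3×3 = 9

[12, 21, 9]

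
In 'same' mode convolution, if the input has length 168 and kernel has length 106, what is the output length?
'Same' mode returns an output with the same length as the input: 168

168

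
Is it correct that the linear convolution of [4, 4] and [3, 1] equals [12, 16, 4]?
Recompute linear convolution of [4, 4] and [3, 1]: y[0] = 4×3 = 12; y[1] = 4×1 + 4×3 = 16; y[2] = 4×1 = 4 → [12, 16, 4]. Given [12, 16, 4] matches, so answer: Yes

Yes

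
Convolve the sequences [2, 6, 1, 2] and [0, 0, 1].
y[0] = 2×0 = 0; y[1] = 2×0 + 6×0 = 0; y[2] = 2×1 + 6×0 + 1×0 = 2; y[3] = 6×1 + 1×0 + 2×0 = 6; y[4] = 1×1 + 2×0 = 1; y[5] = 2×1 = 2

[0, 0, 2, 6, 1, 2]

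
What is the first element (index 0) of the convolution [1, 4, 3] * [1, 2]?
Use y[k] = Σ_i a[i]·b[k-i] at k=0. y[0] = 1×1 = 1

1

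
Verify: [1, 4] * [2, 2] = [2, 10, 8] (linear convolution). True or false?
Recompute linear convolution of [1, 4] and [2, 2]: y[0] = 1×2 = 2; y[1] = 1×2 + 4×2 = 10; y[2] = 4×2 = 8 → [2, 10, 8]. Given [2, 10, 8] matches, so answer: Yes

Yes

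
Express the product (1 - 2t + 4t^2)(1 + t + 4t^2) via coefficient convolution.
Ascending coefficients: a = [1, -2, 4], b = [1, 1, 4]. c[0] = 1×1 = 1; c[1] = 1×1 + -2×1 = -1; c[2] = 1×4 + -2×1 + 4×1 = 6; c[3] = -2×4 + 4×1 = -4; c[4] = 4×4 = 16. Result coefficients: [1, -1, 6, -4, 16] → 1 - t + 6t^2 - 4t^3 + 16t^4

1 - t + 6t^2 - 4t^3 + 16t^4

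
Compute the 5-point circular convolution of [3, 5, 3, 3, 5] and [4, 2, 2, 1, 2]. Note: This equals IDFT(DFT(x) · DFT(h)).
Either evaluate y[k] = Σ_j x[j]·h[(k-j) mod 5] directly, or use IDFT(DFT(x) · DFT(h)). y[0] = 3×4 + 5×2 + 3×1 + 3×2 + 5×2 = 41; y[1] = 3×2 + 5×4 + 3×2 + 3×1 + 5×2 = 45; y[2] = 3×2 + 5×2 + 3×4 + 3×2 + 5×1 = 39; y[3] = 3×1 + 5×2 + 3×2 + 3×4 + 5×2 = 41; y[4] = 3×2 + 5×1 + 3×2 + 3×2 + 5×4 = 43. Result: [41, 45, 39, 41, 43]

[41, 45, 39, 41, 43]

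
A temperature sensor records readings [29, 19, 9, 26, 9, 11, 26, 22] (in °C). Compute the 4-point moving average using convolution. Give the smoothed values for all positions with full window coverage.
4-point moving average kernel = [1, 1, 1, 1]. Apply in 'valid' mode (full window coverage): avg[0] = (29 + 19 + 9 + 26) / 4 = 20.75; avg[1] = (19 + 9 + 26 + 9) / 4 = 15.75; avg[2] = (9 + 26 + 9 + 11) / 4 = 13.75; avg[3] = (26 + 9 + 11 + 26) / 4 = 18.0; avg[4] = (9 + 11 + 26 + 22) / 4 = 17.0. Smoothed values: [20.75, 15.75, 13.75, 18.0, 17.0]

[20.75, 15.75, 13.75, 18.0, 17.0]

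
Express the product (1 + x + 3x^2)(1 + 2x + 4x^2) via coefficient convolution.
Ascending coefficients: a = [1, 1, 3], b = [1, 2, 4]. c[0] = 1×1 = 1; c[1] = 1×2 + 1×1 = 3; c[2] = 1×4 + 1×2 + 3×1 = 9; c[3] = 1×4 + 3×2 = 10; c[4] = 3×4 = 12. Result coefficients: [1, 3, 9, 10, 12] → 1 + 3x + 9x^2 + 10x^3 + 12x^4

1 + 3x + 9x^2 + 10x^3 + 12x^4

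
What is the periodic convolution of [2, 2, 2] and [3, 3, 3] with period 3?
Use y[k] = Σ_j f[j]·g[(k-j) mod 3]. y[0] = 2×3 + 2×3 + 2×3 = 18; y[1] = 2×3 + 2×3 + 2×3 = 18; y[2] = 2×3 + 2×3 + 2×3 = 18. Result: [18, 18, 18]

[18, 18, 18]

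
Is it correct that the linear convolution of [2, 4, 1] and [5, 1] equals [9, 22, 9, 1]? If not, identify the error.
Recompute linear convolution of [2, 4, 1] and [5, 1]: y[0] = 2×5 = 10; y[1] = 2×1 + 4×5 = 22; y[2] = 4×1 + 1×5 = 9; y[3] = 1×1 = 1 → [10, 22, 9, 1]. Compare to given [9, 22, 9, 1]: they differ at index 0: given 9, correct 10, so answer: No

No. Error at index 0: given 9, correct 10.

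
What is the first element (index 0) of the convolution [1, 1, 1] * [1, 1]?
Use y[k] = Σ_i a[i]·b[k-i] at k=0. y[0] = 1×1 = 1

1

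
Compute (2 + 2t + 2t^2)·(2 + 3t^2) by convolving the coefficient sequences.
Ascending coefficients: a = [2, 2, 2], b = [2, 0, 3]. c[0] = 2×2 = 4; c[1] = 2×0 + 2×2 = 4; c[2] = 2×3 + 2×0 + 2×2 = 10; c[3] = 2×3 + 2×0 = 6; c[4] = 2×3 = 6. Result coefficients: [4, 4, 10, 6, 6] → 4 + 4t + 10t^2 + 6t^3 + 6t^4

4 + 4t + 10t^2 + 6t^3 + 6t^4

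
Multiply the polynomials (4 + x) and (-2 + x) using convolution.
Ascending coefficients: a = [4, 1], b = [-2, 1]. c[0] = 4×-2 = -8; c[1] = 4×1 + 1×-2 = 2; c[2] = 1×1 = 1. Result coefficients: [-8, 2, 1] → -8 + 2x + x^2

-8 + 2x + x^2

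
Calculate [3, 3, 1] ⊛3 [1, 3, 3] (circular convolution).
Use y[k] = Σ_j s[j]·t[(k-j) mod 3]. y[0] = 3×1 + 3×3 + 1×3 = 15; y[1] = 3×3 + 3×1 + 1×3 = 15; y[2] = 3×3 + 3×3 + 1×1 = 19. Result: [15, 15, 19]

[15, 15, 19]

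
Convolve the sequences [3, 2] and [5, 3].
y[0] = 3×5 = 15; y[1] = 3×3 + 2×5 = 19; y[2] = 2×3 = 6

[15, 19, 6]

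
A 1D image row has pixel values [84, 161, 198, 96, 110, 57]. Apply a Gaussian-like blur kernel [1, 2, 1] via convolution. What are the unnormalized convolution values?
Convolve image row [84, 161, 198, 96, 110, 57] with kernel [1, 2, 1]: y[0] = 84×1 = 84; y[1] = 84×2 + 161×1 = 329; y[2] = 84×1 + 161×2 + 198×1 = 604; y[3] = 161×1 + 198×2 + 96×1 = 653; y[4] = 198×1 + 96×2 + 110×1 = 500; y[5] = 96×1 + 110×2 + 57×1 = 373; y[6] = 110×1 + 57×2 = 224; y[7] = 57×1 = 57 → [84, 329, 604, 653, 500, 373, 224, 57]. Normalization factor = sum(kernel) = 4.

[84, 329, 604, 653, 500, 373, 224, 57]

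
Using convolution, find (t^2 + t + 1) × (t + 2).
Ascending coefficients: a = [1, 1, 1], b = [2, 1]. c[0] = 1×2 = 2; c[1] = 1×1 + 1×2 = 3; c[2] = 1×1 + 1×2 = 3; c[3] = 1×1 = 1. Result coefficients: [2, 3, 3, 1] → t^3 + 3t^2 + 3t + 2

t^3 + 3t^2 + 3t + 2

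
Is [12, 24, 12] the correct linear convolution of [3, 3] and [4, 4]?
Recompute linear convolution of [3, 3] and [4, 4]: y[0] = 3×4 = 12; y[1] = 3×4 + 3×4 = 24; y[2] = 3×4 = 12 → [12, 24, 12]. Given [12, 24, 12] matches, so answer: Yes

Yes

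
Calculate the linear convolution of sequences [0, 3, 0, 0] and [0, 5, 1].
y[0] = 0×0 = 0; y[1] = 0×5 + 3×0 = 0; y[2] = 0×1 + 3×5 + 0×0 = 15; y[3] = 3×1 + 0×5 + 0×0 = 3; y[4] = 0×1 + 0×5 = 0; y[5] = 0×1 = 0

[0, 0, 15, 3, 0, 0]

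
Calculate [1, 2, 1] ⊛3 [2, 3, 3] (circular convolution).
Use y[k] = Σ_j f[j]·g[(k-j) mod 3]. y[0] = 1×2 + 2×3 + 1×3 = 11; y[1] = 1×3 + 2×2 + 1×3 = 10; y[2] = 1×3 + 2×3 + 1×2 = 11. Result: [11, 10, 11]

[11, 10, 11]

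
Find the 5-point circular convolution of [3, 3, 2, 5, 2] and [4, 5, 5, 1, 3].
Use y[k] = Σ_j a[j]·b[(k-j) mod 5]. y[0] = 3×4 + 3×3 + 2×1 + 5×5 + 2×5 = 58; y[1] = 3×5 + 3×4 + 2×3 + 5×1 + 2×5 = 48; y[2] = 3×5 + 3×5 + 2×4 + 5×3 + 2×1 = 55; y[3] = 3×1 + 3×5 + 2×5 + 5×4 + 2×3 = 54; y[4] = 3×3 + 3×1 + 2×5 + 5×5 + 2×4 = 55. Result: [58, 48, 55, 54, 55]

[58, 48, 55, 54, 55]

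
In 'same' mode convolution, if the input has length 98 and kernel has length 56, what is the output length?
'Same' mode returns an output with the same length as the input: 98

98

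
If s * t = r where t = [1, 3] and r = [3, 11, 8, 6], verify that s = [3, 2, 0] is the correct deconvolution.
Forward-compute [3, 2, 0] * [1, 3]: r[0] = 3×1 = 3; r[1] = 3×3 + 2×1 = 11; r[2] = 2×3 + 0×1 = 6; r[3] = 0×3 = 0 → [3, 11, 6, 0]. Does not match given r = [3, 11, 8, 6].

Not verified. [3, 2, 0] * [1, 3] = [3, 11, 6, 0], which differs from [3, 11, 8, 6] at index 2.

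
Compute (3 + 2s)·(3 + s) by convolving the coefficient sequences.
Ascending coefficients: a = [3, 2], b = [3, 1]. c[0] = 3×3 = 9; c[1] = 3×1 + 2×3 = 9; c[2] = 2×1 = 2. Result coefficients: [9, 9, 2] → 9 + 9s + 2s^2

9 + 9s + 2s^2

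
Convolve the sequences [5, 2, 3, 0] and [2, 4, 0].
y[0] = 5×2 = 10; y[1] = 5×4 + 2×2 = 24; y[2] = 5×0 + 2×4 + 3×2 = 14; y[3] = 2×0 + 3×4 + 0×2 = 12; y[4] = 3×0 + 0×4 = 0; y[5] = 0×0 = 0

[10, 24, 14, 12, 0, 0]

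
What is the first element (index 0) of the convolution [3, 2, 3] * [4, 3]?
Use y[k] = Σ_i a[i]·b[k-i] at k=0. y[0] = 3×4 = 12

12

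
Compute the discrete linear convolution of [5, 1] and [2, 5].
y[0] = 5×2 = 10; y[1] = 5×5 + 1×2 = 27; y[2] = 1×5 = 5

[10, 27, 5]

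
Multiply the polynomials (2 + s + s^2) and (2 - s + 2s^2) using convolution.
Ascending coefficients: a = [2, 1, 1], b = [2, -1, 2]. c[0] = 2×2 = 4; c[1] = 2×-1 + 1×2 = 0; c[2] = 2×2 + 1×-1 + 1×2 = 5; c[3] = 1×2 + 1×-1 = 1; c[4] = 1×2 = 2. Result coefficients: [4, 0, 5, 1, 2] → 4 + 5s^2 + s^3 + 2s^4

4 + 5s^2 + s^3 + 2s^4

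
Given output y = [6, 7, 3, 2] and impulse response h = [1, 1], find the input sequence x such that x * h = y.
Deconvolve y=[6, 7, 3, 2] by h=[1, 1]. Since h[0]=1, solve forward: x[0] = y[0] / 1 = 6; x[1] = (y[1] - 6×1) / 1 = 1; x[2] = (y[2] - 1×1) / 1 = 2. So x = [6, 1, 2]. Check by forward convolution: y[0] = 6×1 = 6; y[1] = 6×1 + 1×1 = 7; y[2] = 1×1 + 2×1 = 3; y[3] = 2×1 = 2

[6, 1, 2]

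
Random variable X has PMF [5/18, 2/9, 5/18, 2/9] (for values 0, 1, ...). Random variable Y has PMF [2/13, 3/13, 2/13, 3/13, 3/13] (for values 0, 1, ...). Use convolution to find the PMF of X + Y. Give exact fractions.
P(X+Y=k) = Σ_i P(X=i)·P(Y=k-i) — a convolution of [5/18, 2/9, 5/18, 2/9] and [2/13, 3/13, 2/13, 3/13, 3/13]. P(X+Y=0) = (5/18)×(2/13) = 5/117; P(X+Y=1) = (5/18)×(3/13) + (2/9)×(2/13) = 5/78 + 4/117 = 23/234; P(X+Y=2) = (5/18)×(2/13) + (2/9)×(3/13) + (5/18)×(2/13) = 5/117 + 2/39 + 5/117 = 16/117; P(X+Y=3) = (5/18)×(3/13) + (2/9)×(2/13) + (5/18)×(3/13) + (2/9)×(2/13) = 5/78 + 4/117 + 5/78 + 4/117 = 23/117; P(X+Y=4) = (5/18)×(3/13) + (2/9)×(3/13) + (5/18)×(2/13) + (2/9)×(3/13) = 5/78 + 2/39 + 5/117 + 2/39 = 49/234; P(X+Y=5) = (2/9)×(3/13) + (5/18)×(3/13) + (2/9)×(2/13) = 2/39 + 5/78 + 4/117 = 35/234; P(X+Y=6) = (5/18)×(3/13) + (2/9)×(3/13) = 5/78 + 2/39 = 3/26; P(X+Y=7) = (2/9)×(3/13) = 2/39. PMF: [5/117, 23/234, 16/117, 23/117, 49/234, 35/234, 3/26, 2/39] (sums to 1 ✓)

[5/117, 23/234, 16/117, 23/117, 49/234, 35/234, 3/26, 2/39]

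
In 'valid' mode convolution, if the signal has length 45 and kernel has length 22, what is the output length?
'Valid' mode counts only positions where the kernel fully overlaps the signal: m - n + 1 = 45 - 22 + 1 = 24

24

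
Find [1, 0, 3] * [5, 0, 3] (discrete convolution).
y[0] = 1×5 = 5; y[1] = 1×0 + 0×5 = 0; y[2] = 1×3 + 0×0 + 3×5 = 18; y[3] = 0×3 + 3×0 = 0; y[4] = 3×3 = 9

[5, 0, 18, 0, 9]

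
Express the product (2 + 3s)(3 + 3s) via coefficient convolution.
Ascending coefficients: a = [2, 3], b = [3, 3]. c[0] = 2×3 = 6; c[1] = 2×3 + 3×3 = 15; c[2] = 3×3 = 9. Result coefficients: [6, 15, 9] → 6 + 15s + 9s^2

6 + 15s + 9s^2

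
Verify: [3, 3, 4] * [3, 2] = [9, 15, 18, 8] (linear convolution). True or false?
Recompute linear convolution of [3, 3, 4] and [3, 2]: y[0] = 3×3 = 9; y[1] = 3×2 + 3×3 = 15; y[2] = 3×2 + 4×3 = 18; y[3] = 4×2 = 8 → [9, 15, 18, 8]. Given [9, 15, 18, 8] matches, so answer: Yes

Yes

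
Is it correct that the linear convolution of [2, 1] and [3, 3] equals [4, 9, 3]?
Recompute linear convolution of [2, 1] and [3, 3]: y[0] = 2×3 = 6; y[1] = 2×3 + 1×3 = 9; y[2] = 1×3 = 3 → [6, 9, 3]. Compare to given [4, 9, 3]: they differ at index 0: given 4, correct 6, so answer: No

No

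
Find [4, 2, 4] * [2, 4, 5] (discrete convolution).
y[0] = 4×2 = 8; y[1] = 4×4 + 2×2 = 20; y[2] = 4×5 + 2×4 + 4×2 = 36; y[3] = 2×5 + 4×4 = 26; y[4] = 4×5 = 20

[8, 20, 36, 26, 20]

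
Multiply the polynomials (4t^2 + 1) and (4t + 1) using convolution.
Ascending coefficients: a = [1, 0, 4], b = [1, 4]. c[0] = 1×1 = 1; c[1] = 1×4 + 0×1 = 4; c[2] = 0×4 + 4×1 = 4; c[3] = 4×4 = 16. Result coefficients: [1, 4, 4, 16] → 16t^3 + 4t^2 + 4t + 1

16t^3 + 4t^2 + 4t + 1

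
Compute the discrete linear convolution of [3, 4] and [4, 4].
y[0] = 3×4 = 12; y[1] = 3×4 + 4×4 = 28; y[2] = 4×4 = 16

[12, 28, 16]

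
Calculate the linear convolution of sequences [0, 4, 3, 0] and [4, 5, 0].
y[0] = 0×4 = 0; y[1] = 0×5 + 4×4 = 16; y[2] = 0×0 + 4×5 + 3×4 = 32; y[3] = 4×0 + 3×5 + 0×4 = 15; y[4] = 3×0 + 0×5 = 0; y[5] = 0×0 = 0

[0, 16, 32, 15, 0, 0]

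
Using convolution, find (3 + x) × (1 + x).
Ascending coefficients: a = [3, 1], b = [1, 1]. c[0] = 3×1 = 3; c[1] = 3×1 + 1×1 = 4; c[2] = 1×1 = 1. Result coefficients: [3, 4, 1] → 3 + 4x + x^2

3 + 4x + x^2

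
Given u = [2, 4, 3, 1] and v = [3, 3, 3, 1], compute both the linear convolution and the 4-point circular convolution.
Linear: y_lin[0] = 2×3 = 6; y_lin[1] = 2×3 + 4×3 = 18; y_lin[2] = 2×3 + 4×3 + 3×3 = 27; y_lin[3] = 2×1 + 4×3 + 3×3 + 1×3 = 26; y_lin[4] = 4×1 + 3×3 + 1×3 = 16; y_lin[5] = 3×1 + 1×3 = 6; y_lin[6] = 1×1 = 1 → [6, 18, 27, 26, 16, 6, 1]. Circular (length 4): y[0] = 2×3 + 4×1 + 3×3 + 1×3 = 22; y[1] = 2×3 + 4×3 + 3×1 + 1×3 = 24; y[2] = 2×3 + 4×3 + 3×3 + 1×1 = 28; y[3] = 2×1 + 4×3 + 3×3 + 1×3 = 26 → [22, 24, 28, 26]

Linear: [6, 18, 27, 26, 16, 6, 1], Circular: [22, 24, 28, 26]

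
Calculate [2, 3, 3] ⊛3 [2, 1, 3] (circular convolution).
Use y[k] = Σ_j f[j]·g[(k-j) mod 3]. y[0] = 2×2 + 3×3 + 3×1 = 16; y[1] = 2×1 + 3×2 + 3×3 = 17; y[2] = 2×3 + 3×1 + 3×2 = 15. Result: [16, 17, 15]

[16, 17, 15]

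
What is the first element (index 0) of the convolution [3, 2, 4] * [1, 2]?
Use y[k] = Σ_i a[i]·b[k-i] at k=0. y[0] = 3×1 = 3

3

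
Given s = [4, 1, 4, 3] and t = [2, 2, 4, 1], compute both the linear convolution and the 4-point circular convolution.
Linear: y_lin[0] = 4×2 = 8; y_lin[1] = 4×2 + 1×2 = 10; y_lin[2] = 4×4 + 1×2 + 4×2 = 26; y_lin[3] = 4×1 + 1×4 + 4×2 + 3×2 = 22; y_lin[4] = 1×1 + 4×4 + 3×2 = 23; y_lin[5] = 4×1 + 3×4 = 16; y_lin[6] = 3×1 = 3 → [8, 10, 26, 22, 23, 16, 3]. Circular (length 4): y[0] = 4×2 + 1×1 + 4×4 + 3×2 = 31; y[1] = 4×2 + 1×2 + 4×1 + 3×4 = 26; y[2] = 4×4 + 1×2 + 4×2 + 3×1 = 29; y[3] = 4×1 + 1×4 + 4×2 + 3×2 = 22 → [31, 26, 29, 22]

Linear: [8, 10, 26, 22, 23, 16, 3], Circular: [31, 26, 29, 22]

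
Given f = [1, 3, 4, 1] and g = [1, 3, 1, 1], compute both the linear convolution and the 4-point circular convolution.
Linear: y_lin[0] = 1×1 = 1; y_lin[1] = 1×3 + 3×1 = 6; y_lin[2] = 1×1 + 3×3 + 4×1 = 14; y_lin[3] = 1×1 + 3×1 + 4×3 + 1×1 = 17; y_lin[4] = 3×1 + 4×1 + 1×3 = 10; y_lin[5] = 4×1 + 1×1 = 5; y_lin[6] = 1×1 = 1 → [1, 6, 14, 17, 10, 5, 1]. Circular (length 4): y[0] = 1×1 + 3×1 + 4×1 + 1×3 = 11; y[1] = 1×3 + 3×1 + 4×1 + 1×1 = 11; y[2] = 1×1 + 3×3 + 4×1 + 1×1 = 15; y[3] = 1×1 + 3×1 + 4×3 + 1×1 = 17 → [11, 11, 15, 17]

Linear: [1, 6, 14, 17, 10, 5, 1], Circular: [11, 11, 15, 17]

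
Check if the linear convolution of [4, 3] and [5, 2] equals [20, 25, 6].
Recompute linear convolution of [4, 3] and [5, 2]: y[0] = 4×5 = 20; y[1] = 4×2 + 3×5 = 23; y[2] = 3×2 = 6 → [20, 23, 6]. Compare to given [20, 25, 6]: they differ at index 1: given 25, correct 23, so answer: No

No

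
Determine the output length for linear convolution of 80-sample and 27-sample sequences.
Linear/full convolution length: m + n - 1 = 80 + 27 - 1 = 106

106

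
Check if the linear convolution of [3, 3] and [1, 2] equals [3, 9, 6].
Recompute linear convolution of [3, 3] and [1, 2]: y[0] = 3×1 = 3; y[1] = 3×2 + 3×1 = 9; y[2] = 3×2 = 6 → [3, 9, 6]. Given [3, 9, 6] matches, so answer: Yes

Yes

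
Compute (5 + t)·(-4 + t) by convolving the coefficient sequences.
Ascending coefficients: a = [5, 1], b = [-4, 1]. c[0] = 5×-4 = -20; c[1] = 5×1 + 1×-4 = 1; c[2] = 1×1 = 1. Result coefficients: [-20, 1, 1] → -20 + t + t^2

-20 + t + t^2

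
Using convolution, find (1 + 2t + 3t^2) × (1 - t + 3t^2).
Ascending coefficients: a = [1, 2, 3], b = [1, -1, 3]. c[0] = 1×1 = 1; c[1] = 1×-1 + 2×1 = 1; c[2] = 1×3 + 2×-1 + 3×1 = 4; c[3] = 2×3 + 3×-1 = 3; c[4] = 3×3 = 9. Result coefficients: [1, 1, 4, 3, 9] → 1 + t + 4t^2 + 3t^3 + 9t^4

1 + t + 4t^2 + 3t^3 + 9t^4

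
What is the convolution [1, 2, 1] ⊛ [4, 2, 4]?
y[0] = 1×4 = 4; y[1] = 1×2 + 2×4 = 10; y[2] = 1×4 + 2×2 + 1×4 = 12; y[3] = 2×4 + 1×2 = 10; y[4] = 1×4 = 4

[4, 10, 12, 10, 4]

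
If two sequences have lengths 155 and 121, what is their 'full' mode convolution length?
Linear/full convolution length: m + n - 1 = 155 + 121 - 1 = 275

275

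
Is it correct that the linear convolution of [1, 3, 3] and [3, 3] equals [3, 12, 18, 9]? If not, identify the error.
Recompute linear convolution of [1, 3, 3] and [3, 3]: y[0] = 1×3 = 3; y[1] = 1×3 + 3×3 = 12; y[2] = 3×3 + 3×3 = 18; y[3] = 3×3 = 9 → [3, 12, 18, 9]. Given [3, 12, 18, 9] matches, so answer: Yes

Yes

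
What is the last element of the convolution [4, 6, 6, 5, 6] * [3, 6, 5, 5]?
Use y[k] = Σ_i a[i]·b[k-i] at k=7. y[7] = 6×5 = 30

30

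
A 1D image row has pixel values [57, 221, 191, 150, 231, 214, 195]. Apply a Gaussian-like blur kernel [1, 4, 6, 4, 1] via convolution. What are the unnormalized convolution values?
Convolve image row [57, 221, 191, 150, 231, 214, 195] with kernel [1, 4, 6, 4, 1]: y[0] = 57×1 = 57; y[1] = 57×4 + 221×1 = 449; y[2] = 57×6 + 221×4 + 191×1 = 1417; y[3] = 57×4 + 221×6 + 191×4 + 150×1 = 2468; y[4] = 57×1 + 221×4 + 191×6 + 150×4 + 231×1 = 2918; y[5] = 221×1 + 191×4 + 150×6 + 231×4 + 214×1 = 3023; y[6] = 191×1 + 150×4 + 231×6 + 214×4 + 195×1 = 3228; y[7] = 150×1 + 231×4 + 214×6 + 195×4 = 3138; y[8] = 231×1 + 214×4 + 195×6 = 2257; y[9] = 214×1 + 195×4 = 994; y[10] = 195×1 = 195 → [57, 449, 1417, 2468, 2918, 3023, 3228, 3138, 2257, 994, 195]. Normalization factor = sum(kernel) = 16.

[57, 449, 1417, 2468, 2918, 3023, 3228, 3138, 2257, 994, 195]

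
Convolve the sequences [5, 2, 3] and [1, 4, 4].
y[0] = 5×1 = 5; y[1] = 5×4 + 2×1 = 22; y[2] = 5×4 + 2×4 + 3×1 = 31; y[3] = 2×4 + 3×4 = 20; y[4] = 3×4 = 12

[5, 22, 31, 20, 12]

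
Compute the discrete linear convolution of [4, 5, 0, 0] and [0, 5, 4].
y[0] = 4×0 = 0; y[1] = 4×5 + 5×0 = 20; y[2] = 4×4 + 5×5 + 0×0 = 41; y[3] = 5×4 + 0×5 + 0×0 = 20; y[4] = 0×4 + 0×5 = 0; y[5] = 0×4 = 0

[0, 20, 41, 20, 0, 0]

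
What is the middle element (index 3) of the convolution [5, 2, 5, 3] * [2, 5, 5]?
Use y[k] = Σ_i a[i]·b[k-i] at k=3. y[3] = 2×5 + 5×5 + 3×2 = 41

41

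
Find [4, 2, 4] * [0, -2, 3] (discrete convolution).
y[0] = 4×0 = 0; y[1] = 4×-2 + 2×0 = -8; y[2] = 4×3 + 2×-2 + 4×0 = 8; y[3] = 2×3 + 4×-2 = -2; y[4] = 4×3 = 12

[0, -8, 8, -2, 12]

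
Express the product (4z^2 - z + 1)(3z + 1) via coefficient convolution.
Ascending coefficients: a = [1, -1, 4], b = [1, 3]. c[0] = 1×1 = 1; c[1] = 1×3 + -1×1 = 2; c[2] = -1×3 + 4×1 = 1; c[3] = 4×3 = 12. Result coefficients: [1, 2, 1, 12] → 12z^3 + z^2 + 2z + 1

12z^3 + z^2 + 2z + 1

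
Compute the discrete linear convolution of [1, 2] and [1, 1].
y[0] = 1×1 = 1; y[1] = 1×1 + 2×1 = 3; y[2] = 2×1 = 2

[1, 3, 2]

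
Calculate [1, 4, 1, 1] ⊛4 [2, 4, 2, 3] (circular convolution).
Use y[k] = Σ_j a[j]·b[(k-j) mod 4]. y[0] = 1×2 + 4×3 + 1×2 + 1×4 = 20; y[1] = 1×4 + 4×2 + 1×3 + 1×2 = 17; y[2] = 1×2 + 4×4 + 1×2 + 1×3 = 23; y[3] = 1×3 + 4×2 + 1×4 + 1×2 = 17. Result: [20, 17, 23, 17]

[20, 17, 23, 17]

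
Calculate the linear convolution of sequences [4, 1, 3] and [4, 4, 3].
y[0] = 4×4 = 16; y[1] = 4×4 + 1×4 = 20; y[2] = 4×3 + 1×4 + 3×4 = 28; y[3] = 1×3 + 3×4 = 15; y[4] = 3×3 = 9

[16, 20, 28, 15, 9]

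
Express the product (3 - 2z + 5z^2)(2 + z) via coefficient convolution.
Ascending coefficients: a = [3, -2, 5], b = [2, 1]. c[0] = 3×2 = 6; c[1] = 3×1 + -2×2 = -1; c[2] = -2×1 + 5×2 = 8; c[3] = 5×1 = 5. Result coefficients: [6, -1, 8, 5] → 6 - z + 8z^2 + 5z^3

6 - z + 8z^2 + 5z^3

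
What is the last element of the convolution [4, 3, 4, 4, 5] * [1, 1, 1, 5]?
Use y[k] = Σ_i a[i]·b[k-i] at k=7. y[7] = 5×5 = 25

25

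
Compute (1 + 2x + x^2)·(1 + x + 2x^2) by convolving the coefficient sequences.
Ascending coefficients: a = [1, 2, 1], b = [1, 1, 2]. c[0] = 1×1 = 1; c[1] = 1×1 + 2×1 = 3; c[2] = 1×2 + 2×1 + 1×1 = 5; c[3] = 2×2 + 1×1 = 5; c[4] = 1×2 = 2. Result coefficients: [1, 3, 5, 5, 2] → 1 + 3x + 5x^2 + 5x^3 + 2x^4

1 + 3x + 5x^2 + 5x^3 + 2x^4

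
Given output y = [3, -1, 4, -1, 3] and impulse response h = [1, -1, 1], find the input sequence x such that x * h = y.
Deconvolve y=[3, -1, 4, -1, 3] by h=[1, -1, 1]. Since h[0]=1, solve forward: x[0] = y[0] / 1 = 3; x[1] = (y[1] - 3×-1) / 1 = 2; x[2] = (y[2] - 2×-1 - 3×1) / 1 = 3. So x = [3, 2, 3]. Check by forward convolution: y[0] = 3×1 = 3; y[1] = 3×-1 + 2×1 = -1; y[2] = 3×1 + 2×-1 + 3×1 = 4; y[3] = 2×1 + 3×-1 = -1; y[4] = 3×1 = 3

[3, 2, 3]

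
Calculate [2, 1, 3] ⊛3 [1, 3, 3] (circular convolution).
Use y[k] = Σ_j x[j]·h[(k-j) mod 3]. y[0] = 2×1 + 1×3 + 3×3 = 14; y[1] = 2×3 + 1×1 + 3×3 = 16; y[2] = 2×3 + 1×3 + 3×1 = 12. Result: [14, 16, 12]

[14, 16, 12]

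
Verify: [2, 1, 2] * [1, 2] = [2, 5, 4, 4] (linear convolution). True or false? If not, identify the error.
Recompute linear convolution of [2, 1, 2] and [1, 2]: y[0] = 2×1 = 2; y[1] = 2×2 + 1×1 = 5; y[2] = 1×2 + 2×1 = 4; y[3] = 2×2 = 4 → [2, 5, 4, 4]. Given [2, 5, 4, 4] matches, so answer: Yes

Yes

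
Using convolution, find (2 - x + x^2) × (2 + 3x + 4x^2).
Ascending coefficients: a = [2, -1, 1], b = [2, 3, 4]. c[0] = 2×2 = 4; c[1] = 2×3 + -1×2 = 4; c[2] = 2×4 + -1×3 + 1×2 = 7; c[3] = -1×4 + 1×3 = -1; c[4] = 1×4 = 4. Result coefficients: [4, 4, 7, -1, 4] → 4 + 4x + 7x^2 - x^3 + 4x^4

4 + 4x + 7x^2 - x^3 + 4x^4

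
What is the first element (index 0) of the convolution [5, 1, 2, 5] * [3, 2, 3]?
Use y[k] = Σ_i a[i]·b[k-i] at k=0. y[0] = 5×3 = 15

15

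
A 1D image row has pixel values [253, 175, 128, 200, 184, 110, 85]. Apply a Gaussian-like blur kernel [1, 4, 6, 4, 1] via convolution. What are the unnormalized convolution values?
Convolve image row [253, 175, 128, 200, 184, 110, 85] with kernel [1, 4, 6, 4, 1]: y[0] = 253×1 = 253; y[1] = 253×4 + 175×1 = 1187; y[2] = 253×6 + 175×4 + 128×1 = 2346; y[3] = 253×4 + 175×6 + 128×4 + 200×1 = 2774; y[4] = 253×1 + 175×4 + 128×6 + 200×4 + 184×1 = 2705; y[5] = 175×1 + 128×4 + 200×6 + 184×4 + 110×1 = 2733; y[6] = 128×1 + 200×4 + 184×6 + 110×4 + 85×1 = 2557; y[7] = 200×1 + 184×4 + 110×6 + 85×4 = 1936; y[8] = 184×1 + 110×4 + 85×6 = 1134; y[9] = 110×1 + 85×4 = 450; y[10] = 85×1 = 85 → [253, 1187, 2346, 2774, 2705, 2733, 2557, 1936, 1134, 450, 85]. Normalization factor = sum(kernel) = 16.

[253, 1187, 2346, 2774, 2705, 2733, 2557, 1936, 1134, 450, 85]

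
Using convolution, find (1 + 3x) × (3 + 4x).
Ascending coefficients: a = [1, 3], b = [3, 4]. c[0] = 1×3 = 3; c[1] = 1×4 + 3×3 = 13; c[2] = 3×4 = 12. Result coefficients: [3, 13, 12] → 3 + 13x + 12x^2

3 + 13x + 12x^2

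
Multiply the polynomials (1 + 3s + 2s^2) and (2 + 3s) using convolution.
Ascending coefficients: a = [1, 3, 2], b = [2, 3]. c[0] = 1×2 = 2; c[1] = 1×3 + 3×2 = 9; c[2] = 3×3 + 2×2 = 13; c[3] = 2×3 = 6. Result coefficients: [2, 9, 13, 6] → 2 + 9s + 13s^2 + 6s^3

2 + 9s + 13s^2 + 6s^3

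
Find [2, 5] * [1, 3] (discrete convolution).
y[0] = 2×1 = 2; y[1] = 2×3 + 5×1 = 11; y[2] = 5×3 = 15

[2, 11, 15]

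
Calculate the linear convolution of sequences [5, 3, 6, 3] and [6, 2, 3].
y[0] = 5×6 = 30; y[1] = 5×2 + 3×6 = 28; y[2] = 5×3 + 3×2 + 6×6 = 57; y[3] = 3×3 + 6×2 + 3×6 = 39; y[4] = 6×3 + 3×2 = 24; y[5] = 3×3 = 9

[30, 28, 57, 39, 24, 9]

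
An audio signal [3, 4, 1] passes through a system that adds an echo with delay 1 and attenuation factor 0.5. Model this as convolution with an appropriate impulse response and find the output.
Direct-path + delayed-attenuated-path model → impulse response h = [1, 0.5] (1 at lag 0, 0.5 at lag 1). Output y[n] = x[n] + 0.5·x[n - 1] (with x[n] = 0 outside 0..2): y[0] = 3 + 0.5×0 = 3; y[1] = 4 + 0.5×3 = 5.5; y[2] = 1 + 0.5×4 = 3.0; y[3] = 0 + 0.5×1 = 0.5. So y = [3, 5.5, 3.0, 0.5]

[3, 5.5, 3.0, 0.5]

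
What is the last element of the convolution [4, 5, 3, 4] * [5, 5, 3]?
Use y[k] = Σ_i a[i]·b[k-i] at k=5. y[5] = 4×3 = 12

12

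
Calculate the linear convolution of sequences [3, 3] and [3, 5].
y[0] = 3×3 = 9; y[1] = 3×5 + 3×3 = 24; y[2] = 3×5 = 15

[9, 24, 15]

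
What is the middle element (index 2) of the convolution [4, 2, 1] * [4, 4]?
Use y[k] = Σ_i a[i]·b[k-i] at k=2. y[2] = 2×4 + 1×4 = 12

12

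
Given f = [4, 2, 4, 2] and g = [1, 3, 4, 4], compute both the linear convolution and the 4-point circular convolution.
Linear: y_lin[0] = 4×1 = 4; y_lin[1] = 4×3 + 2×1 = 14; y_lin[2] = 4×4 + 2×3 + 4×1 = 26; y_lin[3] = 4×4 + 2×4 + 4×3 + 2×1 = 38; y_lin[4] = 2×4 + 4×4 + 2×3 = 30; y_lin[5] = 4×4 + 2×4 = 24; y_lin[6] = 2×4 = 8 → [4, 14, 26, 38, 30, 24, 8]. Circular (length 4): y[0] = 4×1 + 2×4 + 4×4 + 2×3 = 34; y[1] = 4×3 + 2×1 + 4×4 + 2×4 = 38; y[2] = 4×4 + 2×3 + 4×1 + 2×4 = 34; y[3] = 4×4 + 2×4 + 4×3 + 2×1 = 38 → [34, 38, 34, 38]

Linear: [4, 14, 26, 38, 30, 24, 8], Circular: [34, 38, 34, 38]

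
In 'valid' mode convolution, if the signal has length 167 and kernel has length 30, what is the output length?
'Valid' mode counts only positions where the kernel fully overlaps the signal: m - n + 1 = 167 - 30 + 1 = 138

138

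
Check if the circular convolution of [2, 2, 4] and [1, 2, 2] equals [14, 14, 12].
Recompute circular convolution of [2, 2, 4] and [1, 2, 2]: y[0] = 2×1 + 2×2 + 4×2 = 14; y[1] = 2×2 + 2×1 + 4×2 = 14; y[2] = 2×2 + 2×2 + 4×1 = 12 → [14, 14, 12]. Given [14, 14, 12] matches, so answer: Yes

Yes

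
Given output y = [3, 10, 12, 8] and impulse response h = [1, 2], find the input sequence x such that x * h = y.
Deconvolve y=[3, 10, 12, 8] by h=[1, 2]. Since h[0]=1, solve forward: x[0] = y[0] / 1 = 3; x[1] = (y[1] - 3×2) / 1 = 4; x[2] = (y[2] - 4×2) / 1 = 4. So x = [3, 4, 4]. Check by forward convolution: y[0] = 3×1 = 3; y[1] = 3×2 + 4×1 = 10; y[2] = 4×2 + 4×1 = 12; y[3] = 4×2 = 8

[3, 4, 4]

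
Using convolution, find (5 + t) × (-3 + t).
Ascending coefficients: a = [5, 1], b = [-3, 1]. c[0] = 5×-3 = -15; c[1] = 5×1 + 1×-3 = 2; c[2] = 1×1 = 1. Result coefficients: [-15, 2, 1] → -15 + 2t + t^2

-15 + 2t + t^2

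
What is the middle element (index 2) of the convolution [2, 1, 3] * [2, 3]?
Use y[k] = Σ_i a[i]·b[k-i] at k=2. y[2] = 1×3 + 3×2 = 9

9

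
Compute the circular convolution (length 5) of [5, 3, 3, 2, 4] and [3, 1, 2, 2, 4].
Use y[k] = Σ_j f[j]·g[(k-j) mod 5]. y[0] = 5×3 + 3×4 + 3×2 + 2×2 + 4×1 = 41; y[1] = 5×1 + 3×3 + 3×4 + 2×2 + 4×2 = 38; y[2] = 5×2 + 3×1 + 3×3 + 2×4 + 4×2 = 38; y[3] = 5×2 + 3×2 + 3×1 + 2×3 + 4×4 = 41; y[4] = 5×4 + 3×2 + 3×2 + 2×1 + 4×3 = 46. Result: [41, 38, 38, 41, 46]

[41, 38, 38, 41, 46]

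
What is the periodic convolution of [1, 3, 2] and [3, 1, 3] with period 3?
Use y[k] = Σ_j u[j]·v[(k-j) mod 3]. y[0] = 1×3 + 3×3 + 2×1 = 14; y[1] = 1×1 + 3×3 + 2×3 = 16; y[2] = 1×3 + 3×1 + 2×3 = 12. Result: [14, 16, 12]

[14, 16, 12]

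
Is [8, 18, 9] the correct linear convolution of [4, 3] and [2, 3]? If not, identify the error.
Recompute linear convolution of [4, 3] and [2, 3]: y[0] = 4×2 = 8; y[1] = 4×3 + 3×2 = 18; y[2] = 3×3 = 9 → [8, 18, 9]. Given [8, 18, 9] matches, so answer: Yes

Yes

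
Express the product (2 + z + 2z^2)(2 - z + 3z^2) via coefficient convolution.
Ascending coefficients: a = [2, 1, 2], b = [2, -1, 3]. c[0] = 2×2 = 4; c[1] = 2×-1 + 1×2 = 0; c[2] = 2×3 + 1×-1 + 2×2 = 9; c[3] = 1×3 + 2×-1 = 1; c[4] = 2×3 = 6. Result coefficients: [4, 0, 9, 1, 6] → 4 + 9z^2 + z^3 + 6z^4

4 + 9z^2 + z^3 + 6z^4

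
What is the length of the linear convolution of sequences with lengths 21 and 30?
Linear/full convolution length: m + n - 1 = 21 + 30 - 1 = 50

50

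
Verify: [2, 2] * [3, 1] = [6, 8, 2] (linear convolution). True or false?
Recompute linear convolution of [2, 2] and [3, 1]: y[0] = 2×3 = 6; y[1] = 2×1 + 2×3 = 8; y[2] = 2×1 = 2 → [6, 8, 2]. Given [6, 8, 2] matches, so answer: Yes

Yes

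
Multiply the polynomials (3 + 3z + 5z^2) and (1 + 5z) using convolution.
Ascending coefficients: a = [3, 3, 5], b = [1, 5]. c[0] = 3×1 = 3; c[1] = 3×5 + 3×1 = 18; c[2] = 3×5 + 5×1 = 20; c[3] = 5×5 = 25. Result coefficients: [3, 18, 20, 25] → 3 + 18z + 20z^2 + 25z^3

3 + 18z + 20z^2 + 25z^3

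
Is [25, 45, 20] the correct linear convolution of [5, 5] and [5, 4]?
Recompute linear convolution of [5, 5] and [5, 4]: y[0] = 5×5 = 25; y[1] = 5×4 + 5×5 = 45; y[2] = 5×4 = 20 → [25, 45, 20]. Given [25, 45, 20] matches, so answer: Yes

Yes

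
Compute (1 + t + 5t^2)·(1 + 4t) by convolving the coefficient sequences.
Ascending coefficients: a = [1, 1, 5], b = [1, 4]. c[0] = 1×1 = 1; c[1] = 1×4 + 1×1 = 5; c[2] = 1×4 + 5×1 = 9; c[3] = 5×4 = 20. Result coefficients: [1, 5, 9, 20] → 1 + 5t + 9t^2 + 20t^3

1 + 5t + 9t^2 + 20t^3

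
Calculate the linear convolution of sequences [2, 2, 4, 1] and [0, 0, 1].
y[0] = 2×0 = 0; y[1] = 2×0 + 2×0 = 0; y[2] = 2×1 + 2×0 + 4×0 = 2; y[3] = 2×1 + 4×0 + 1×0 = 2; y[4] = 4×1 + 1×0 = 4; y[5] = 1×1 = 1

[0, 0, 2, 2, 4, 1]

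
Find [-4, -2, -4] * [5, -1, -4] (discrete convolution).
y[0] = -4×5 = -20; y[1] = -4×-1 + -2×5 = -6; y[2] = -4×-4 + -2×-1 + -4×5 = -2; y[3] = -2×-4 + -4×-1 = 12; y[4] = -4×-4 = 16

[-20, -6, -2, 12, 16]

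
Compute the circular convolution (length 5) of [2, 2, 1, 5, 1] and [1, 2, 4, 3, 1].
Use y[k] = Σ_j u[j]·v[(k-j) mod 5]. y[0] = 2×1 + 2×1 + 1×3 + 5×4 + 1×2 = 29; y[1] = 2×2 + 2×1 + 1×1 + 5×3 + 1×4 = 26; y[2] = 2×4 + 2×2 + 1×1 + 5×1 + 1×3 = 21; y[3] = 2×3 + 2×4 + 1×2 + 5×1 + 1×1 = 22; y[4] = 2×1 + 2×3 + 1×4 + 5×2 + 1×1 = 23. Result: [29, 26, 21, 22, 23]

[29, 26, 21, 22, 23]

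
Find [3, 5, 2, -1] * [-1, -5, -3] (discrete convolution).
y[0] = 3×-1 = -3; y[1] = 3×-5 + 5×-1 = -20; y[2] = 3×-3 + 5×-5 + 2×-1 = -36; y[3] = 5×-3 + 2×-5 + -1×-1 = -24; y[4] = 2×-3 + -1×-5 = -1; y[5] = -1×-3 = 3

[-3, -20, -36, -24, -1, 3]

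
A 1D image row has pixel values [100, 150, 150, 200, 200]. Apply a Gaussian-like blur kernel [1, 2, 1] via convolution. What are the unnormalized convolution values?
Convolve image row [100, 150, 150, 200, 200] with kernel [1, 2, 1]: y[0] = 100×1 = 100; y[1] = 100×2 + 150×1 = 350; y[2] = 100×1 + 150×2 + 150×1 = 550; y[3] = 150×1 + 150×2 + 200×1 = 650; y[4] = 150×1 + 200×2 + 200×1 = 750; y[5] = 200×1 + 200×2 = 600; y[6] = 200×1 = 200 → [100, 350, 550, 650, 750, 600, 200]. Normalization factor = sum(kernel) = 4.

[100, 350, 550, 650, 750, 600, 200]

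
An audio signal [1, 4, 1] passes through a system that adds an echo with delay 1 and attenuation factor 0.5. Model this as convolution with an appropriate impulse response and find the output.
Direct-path + delayed-attenuated-path model → impulse response h = [1, 0.5] (1 at lag 0, 0.5 at lag 1). Output y[n] = x[n] + 0.5·x[n - 1] (with x[n] = 0 outside 0..2): y[0] = 1 + 0.5×0 = 1; y[1] = 4 + 0.5×1 = 4.5; y[2] = 1 + 0.5×4 = 3.0; y[3] = 0 + 0.5×1 = 0.5. So y = [1, 4.5, 3.0, 0.5]

[1, 4.5, 3.0, 0.5]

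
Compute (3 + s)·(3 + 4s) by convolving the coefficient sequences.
Ascending coefficients: a = [3, 1], b = [3, 4]. c[0] = 3×3 = 9; c[1] = 3×4 + 1×3 = 15; c[2] = 1×4 = 4. Result coefficients: [9, 15, 4] → 9 + 15s + 4s^2

9 + 15s + 4s^2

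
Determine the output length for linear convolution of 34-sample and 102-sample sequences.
Linear/full convolution length: m + n - 1 = 34 + 102 - 1 = 135

135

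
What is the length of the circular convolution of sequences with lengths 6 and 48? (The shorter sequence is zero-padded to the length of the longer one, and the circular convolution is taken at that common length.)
Circular convolution (zero-padding the shorter input) has length max(m, n) = max(6, 48) = 48

48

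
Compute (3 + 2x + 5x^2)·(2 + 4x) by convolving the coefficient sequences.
Ascending coefficients: a = [3, 2, 5], b = [2, 4]. c[0] = 3×2 = 6; c[1] = 3×4 + 2×2 = 16; c[2] = 2×4 + 5×2 = 18; c[3] = 5×4 = 20. Result coefficients: [6, 16, 18, 20] → 6 + 16x + 18x^2 + 20x^3

6 + 16x + 18x^2 + 20x^3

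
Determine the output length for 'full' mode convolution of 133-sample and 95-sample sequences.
Linear/full convolution length: m + n - 1 = 133 + 95 - 1 = 227

227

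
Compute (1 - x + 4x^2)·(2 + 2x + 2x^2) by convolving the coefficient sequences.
Ascending coefficients: a = [1, -1, 4], b = [2, 2, 2]. c[0] = 1×2 = 2; c[1] = 1×2 + -1×2 = 0; c[2] = 1×2 + -1×2 + 4×2 = 8; c[3] = -1×2 + 4×2 = 6; c[4] = 4×2 = 8. Result coefficients: [2, 0, 8, 6, 8] → 2 + 8x^2 + 6x^3 + 8x^4

2 + 8x^2 + 6x^3 + 8x^4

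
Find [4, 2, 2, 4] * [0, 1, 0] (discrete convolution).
y[0] = 4×0 = 0; y[1] = 4×1 + 2×0 = 4; y[2] = 4×0 + 2×1 + 2×0 = 2; y[3] = 2×0 + 2×1 + 4×0 = 2; y[4] = 2×0 + 4×1 = 4; y[5] = 4×0 = 0

[0, 4, 2, 2, 4, 0]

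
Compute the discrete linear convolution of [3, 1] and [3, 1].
y[0] = 3×3 = 9; y[1] = 3×1 + 1×3 = 6; y[2] = 1×1 = 1

[9, 6, 1]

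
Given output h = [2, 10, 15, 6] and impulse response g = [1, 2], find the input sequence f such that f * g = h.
Deconvolve h=[2, 10, 15, 6] by g=[1, 2]. Since g[0]=1, solve forward: f[0] = h[0] / 1 = 2; f[1] = (h[1] - 2×2) / 1 = 6; f[2] = (h[2] - 6×2) / 1 = 3. So f = [2, 6, 3]. Check by forward convolution: h[0] = 2×1 = 2; h[1] = 2×2 + 6×1 = 10; h[2] = 6×2 + 3×1 = 15; h[3] = 3×2 = 6

[2, 6, 3]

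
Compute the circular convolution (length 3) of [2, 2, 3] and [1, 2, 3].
Use y[k] = Σ_j s[j]·t[(k-j) mod 3]. y[0] = 2×1 + 2×3 + 3×2 = 14; y[1] = 2×2 + 2×1 + 3×3 = 15; y[2] = 2×3 + 2×2 + 3×1 = 13. Result: [14, 15, 13]

[14, 15, 13]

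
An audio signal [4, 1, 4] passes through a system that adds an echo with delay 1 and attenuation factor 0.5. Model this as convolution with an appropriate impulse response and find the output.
Direct-path + delayed-attenuated-path model → impulse response h = [1, 0.5] (1 at lag 0, 0.5 at lag 1). Output y[n] = x[n] + 0.5·x[n - 1] (with x[n] = 0 outside 0..2): y[0] = 4 + 0.5×0 = 4; y[1] = 1 + 0.5×4 = 3.0; y[2] = 4 + 0.5×1 = 4.5; y[3] = 0 + 0.5×4 = 2.0. So y = [4, 3.0, 4.5, 2.0]

[4, 3.0, 4.5, 2.0]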